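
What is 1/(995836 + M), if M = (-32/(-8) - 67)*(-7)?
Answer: 1/996277 ≈ 1.0037e-6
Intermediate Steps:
M = 441 (M = (-32*(-⅛) - 67)*(-7) = (4 - 67)*(-7) = -63*(-7) = 441)
1/(995836 + M) = 1/(995836 + 441) = 1/996277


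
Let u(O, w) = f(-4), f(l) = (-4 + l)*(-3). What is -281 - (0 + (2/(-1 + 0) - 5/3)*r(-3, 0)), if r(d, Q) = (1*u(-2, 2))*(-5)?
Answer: -721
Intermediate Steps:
f(l) = 12 - 3*l
u(O, w) = 24 (u(O, w) = 12 - 3*(-4) = 12 + 12 = 24)
r(d, Q) = -120 (r(d, Q) = (1*24)*(-5) = 24*(-5) = -120)
-281 - (0 + (2/(-1 + 0) - 5/3)*r(-3, 0)) = -281 - (0 + (2/(-1 + 0) - 5/3)*(-120)) = -281 - (0 + (2/(-1) - 5*⅓)*(-120)) = -281 - (0 + (2*(-1) - 5/3)*(-120)) = -281 - (0 + (-2 - 5/3)*(-120)) = -281 - (0 - 11/3*(-120)) = -281 - (0 + 440) = -281 - 1*440 = -281 - 440 = -721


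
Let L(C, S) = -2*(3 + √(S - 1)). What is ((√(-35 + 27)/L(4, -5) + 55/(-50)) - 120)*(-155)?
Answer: 31*(-3633*I + 10*√2 + 1211*√6)/(2*(√6 - 3*I)) ≈ 18806.0 + 43.841*I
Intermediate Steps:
L(C, S) = -6 - 2*√(-1 + S) (L(C, S) = -2*(3 + √(-1 + S)) = -6 - 2*√(-1 + S))
((√(-35 + 27)/L(4, -5) + 55/(-50)) - 120)*(-155) = ((√(-35 + 27)/(-6 - 2*√(-1 - 5)) + 55/(-50)) - 120)*(-155) = ((√(-8)/(-6 - 2*I*√6) + 55*(-1/50)) - 120)*(-155) = (((2*I*√2)/(-6 - 2*I*√6) - 11/10) - 120)*(-155) = ((2*I*√2/(-6 - 2*I*√6) - 11/10) - 120)*(-155) = ((-11/10 + 2*I*√2/(-6 - 2*I*√6)) - 120)*(-155) = (-1211/10 + 2*I*√2/(-6 - 2*I*√6))*(-155) = 37541/2 - 310*I*√2/(-6 - 2*I*√6)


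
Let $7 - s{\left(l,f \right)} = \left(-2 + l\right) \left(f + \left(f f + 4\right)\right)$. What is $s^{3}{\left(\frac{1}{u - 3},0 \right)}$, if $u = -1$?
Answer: $4096$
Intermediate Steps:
$s{\left(l,f \right)} = 7 - \left(-2 + l\right) \left(4 + f + f^{2}\right)$ ($s{\left(l,f \right)} = 7 - \left(-2 + l\right) \left(f + \left(f f + 4\right)\right) = 7 - \left(-2 + l\right) \left(f + \left(f^{2} + 4\right)\right) = 7 - \left(-2 + l\right) \left(f + \left(4 + f^{2}\right)\right) = 7 - \left(-2 + l\right) \left(4 + f + f^{2}\right)$)
$s^{3}{\left(\frac{1}{u - 3},0 \right)} = \left(15 - \frac{4}{-1 - 3} + 2 \cdot 0 + 2 \cdot 0^{2} - \frac{0}{-1 - 3} - \frac{0^{2}}{-1 - 3}\right)^{3} = \left(15 - \frac{4}{-4} + 0 + 2 \cdot 0 - \frac{0}{-4} - \frac{1}{-4} \cdot 0\right)^{3} = \left(15 - -1 + 0 + 0 - 0 \left(- \frac{1}{4}\right) - \left(- \frac{1}{4}\right) 0\right)^{3} = \left(15 + 1 + 0 + 0 + 0 + 0\right)^{3} = 16^{3} = 4096$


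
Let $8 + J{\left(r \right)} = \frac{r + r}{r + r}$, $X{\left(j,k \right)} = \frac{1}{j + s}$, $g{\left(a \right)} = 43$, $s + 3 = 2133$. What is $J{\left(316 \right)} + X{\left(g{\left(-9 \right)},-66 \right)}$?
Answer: $- \frac{15210}{2173} \approx -6.9995$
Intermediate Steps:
$s = 2130$ ($s = -3 + 2133 = 2130$)
$X{\left(j,k \right)} = \frac{1}{2130 + j}$ ($X{\left(j,k \right)} = \frac{1}{j + 2130} = \frac{1}{2130 + j}$)
$J{\left(r \right)} = -7$ ($J{\left(r \right)} = -8 + \frac{r + r}{r + r} = -8 + \frac{2 r}{2 r} = -8 + 2 r \frac{1}{2 r} = -8 + 1 = -7$)
$J{\left(316 \right)} + X{\left(g{\left(-9 \right)},-66 \right)} = -7 + \frac{1}{2130 + 43} = -7 + \frac{1}{2173} = - \frac{15210}{2173}$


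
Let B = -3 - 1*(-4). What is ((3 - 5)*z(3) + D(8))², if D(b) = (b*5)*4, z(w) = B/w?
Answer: 228484/9 ≈ 25387.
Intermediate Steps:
B = 1 (B = -3 + 4 = 1)
z(w) = 1/w
D(b) = 20*b (D(b) = (5*b)*4 = 20*b)
((3 - 5)*z(3) + D(8))² = ((3 - 5)/3 + 20*8)² = (-2*⅓ + 160)² = (-⅔ + 160)² = (478/3)² = 228484/9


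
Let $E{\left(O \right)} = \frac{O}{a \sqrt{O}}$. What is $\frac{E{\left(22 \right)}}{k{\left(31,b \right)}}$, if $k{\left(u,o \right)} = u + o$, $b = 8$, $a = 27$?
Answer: $\frac{\sqrt{22}}{1053} \approx 0.0044543$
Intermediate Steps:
$E{\left(O \right)} = \frac{\sqrt{O}}{27}$ ($E{\left(O \right)} = \frac{O}{27 \sqrt{O}} = O \frac{1}{27 \sqrt{O}} = \frac{\sqrt{O}}{27}$)
$k{\left(u,o \right)} = o + u$
$\frac{E{\left(22 \right)}}{k{\left(31,b \right)}} = \frac{\frac{1}{27} \sqrt{22}}{8 + 31} = \frac{\frac{1}{27} \sqrt{22}}{39} = \frac{\sqrt{22}}{27} \cdot \frac{1}{39} = \frac{\sqrt{22}}{1053}$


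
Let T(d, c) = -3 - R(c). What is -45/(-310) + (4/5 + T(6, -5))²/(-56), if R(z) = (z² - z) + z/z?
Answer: -105992/5425 ≈ -19.538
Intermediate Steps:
R(z) = 1 + z² - z (R(z) = (z² - z) + 1 = 1 + z² - z)
T(d, c) = -4 + c - c² (T(d, c) = -3 - (1 + c² - c) = -3 + (-1 + c - c²) = -4 + c - c²)
-45/(-310) + (4/5 + T(6, -5))²/(-56) = -45/(-310) + (4/5 + (-4 - 5 - 1*(-5)²))²/(-56) = -45*(-1/310) + (4*(⅕) + (-4 - 5 - 1*25))²*(-1/56) = 9/62 + (⅘ + (-4 - 5 - 25))²*(-1/56) = 9/62 + (⅘ - 34)²*(-1/56) = 9/62 + (-166/5)²*(-1/56) = 9/62 + (27556/25)*(-1/56) = 9/62 - 6889/350 = -105992/5425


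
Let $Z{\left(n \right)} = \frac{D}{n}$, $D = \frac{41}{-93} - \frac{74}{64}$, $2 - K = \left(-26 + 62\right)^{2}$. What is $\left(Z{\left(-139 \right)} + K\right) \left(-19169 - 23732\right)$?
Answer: $\frac{22963895539163}{413664} \approx 5.5513 \cdot 10^{7}$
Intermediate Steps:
$K = -1294$ ($K = 2 - \left(-26 + 62\right)^{2} = 2 - 36^{2} = 2 - 1296 = -1294$)
$D = - \frac{4753}{2976}$ ($D = 41 \left(- \frac{1}{93}\right) - \frac{37}{32} = - \frac{41}{93} - \frac{37}{32} = - \frac{4753}{2976} \approx -1.5971$)
$Z{\left(n \right)} = - \frac{4753}{2976 n}$
$\left(Z{\left(-139 \right)} + K\right) \left(-19169 - 23732\right) = \left(- \frac{4753}{2976 \left(-139\right)} - 1294\right) \left(-19169 - 23732\right) = \left(\left(- \frac{4753}{2976}\right) \left(- \frac{1}{139}\right) - 1294\right) \left(-42901\right) = \left(\frac{4753}{413664} - 1294\right) \left(-42901\right) = \left(- \frac{535276463}{413664}\right) \left(-42901\right) = \frac{22963895539163}{413664}$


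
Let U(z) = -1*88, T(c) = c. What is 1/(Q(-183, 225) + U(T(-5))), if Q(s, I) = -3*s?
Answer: 1/461 ≈ 0.0021692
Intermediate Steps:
U(z) = -88
1/(Q(-183, 225) + U(T(-5))) = 1/(-3*(-183) - 88) = 1/(549 - 88) = 1/461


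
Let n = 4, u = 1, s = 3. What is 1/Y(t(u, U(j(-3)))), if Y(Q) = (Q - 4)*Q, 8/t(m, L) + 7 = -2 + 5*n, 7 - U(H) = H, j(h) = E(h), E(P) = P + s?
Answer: -121/288 ≈ -0.42014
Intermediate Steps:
E(P) = 3 + P (E(P) = P + 3 = 3 + P)
j(h) = 3 + h
U(H) = 7 - H
t(m, L) = 8/11 (t(m, L) = 8/(-7 + (-2 + 5*4)) = 8/(-7 + (-2 + 20)) = 8/(-7 + 18) = 8/11)
Y(Q) = Q*(-4 + Q) (Y(Q) = (-4 + Q)*Q = Q*(-4 + Q))
1/Y(t(u, U(j(-3)))) = 1/(8*(-4 + 8/11)/11) = 1/((8/11)*(-36/11)) = 1/(-288/121) = -121/288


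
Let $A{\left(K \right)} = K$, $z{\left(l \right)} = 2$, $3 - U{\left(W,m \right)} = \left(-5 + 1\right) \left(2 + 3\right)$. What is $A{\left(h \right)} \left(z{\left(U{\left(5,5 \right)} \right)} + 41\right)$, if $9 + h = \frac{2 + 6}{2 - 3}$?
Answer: $-731$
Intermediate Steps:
$U{\left(W,m \right)} = 23$ ($U{\left(W,m \right)} = 3 - \left(-5 + 1\right) \left(2 + 3\right) = 3 - \left(-4\right) 5 = 3 - -20 = 3 + 20 = 23$)
$h = -17$ ($h = -9 + \frac{2 + 6}{2 - 3} = -9 + \frac{8}{-1} = -9 + 8 \left(-1\right) = -9 - 8 = -17$)
$A{\left(h \right)} \left(z{\left(U{\left(5,5 \right)} \right)} + 41\right) = - 17 \left(2 + 41\right) = \left(-17\right) 43 = -731$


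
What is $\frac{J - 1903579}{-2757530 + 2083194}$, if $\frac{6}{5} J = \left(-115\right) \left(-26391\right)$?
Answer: $- \frac{1251117}{1348672} \approx -0.92767$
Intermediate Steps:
$J = \frac{5058275}{2}$ ($J = \frac{5 \left(\left(-115\right) \left(-26391\right)\right)}{6} = \frac{5}{6} \cdot 3034965 = \frac{5058275}{2} \approx 2.5291 \cdot 10^{6}$)
$\frac{J - 1903579}{-2757530 + 2083194} = \frac{\frac{5058275}{2} - 1903579}{-2757530 + 2083194} = \frac{1251117}{2 \left(-674336\right)} = \frac{1251117}{2} \left(- \frac{1}{674336}\right) = - \frac{1251117}{1348672}$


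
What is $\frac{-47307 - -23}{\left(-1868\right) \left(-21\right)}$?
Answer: $- \frac{11821}{9807} \approx -1.2054$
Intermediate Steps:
$\frac{-47307 - -23}{\left(-1868\right) \left(-21\right)} = \frac{-47307 + 23}{39228} = \left(-47284\right) \frac{1}{39228} = - \frac{11821}{9807}$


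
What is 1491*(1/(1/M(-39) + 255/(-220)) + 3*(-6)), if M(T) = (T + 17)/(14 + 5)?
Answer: -2454186/89 ≈ -27575.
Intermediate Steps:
M(T) = 17/19 + T/19 (M(T) = (17 + T)/19 = (17 + T)*(1/19) = 17/19 + T/19)
1491*(1/(1/M(-39) + 255/(-220)) + 3*(-6)) = 1491*(1/(1/(17/19 + (1/19)*(-39)) + 255/(-220)) + 3*(-6)) = 1491*(1/(1/(17/19 - 39/19) + 255*(-1/220)) - 18) = 1491*(1/(1/(-22/19) - 51/44) - 18) = 1491*(1/(-19/22 - 51/44) - 18) = 1491*(1/(-89/44) - 18) = 1491*(-44/89 - 18) = 1491*(-1646/89) = -2454186/89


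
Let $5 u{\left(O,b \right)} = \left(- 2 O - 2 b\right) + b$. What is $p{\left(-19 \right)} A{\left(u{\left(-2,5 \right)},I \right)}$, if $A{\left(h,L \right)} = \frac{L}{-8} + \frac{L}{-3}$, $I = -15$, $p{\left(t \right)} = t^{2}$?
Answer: $\frac{19855}{8} \approx 2481.9$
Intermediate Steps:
$u{\left(O,b \right)} = - \frac{2 O}{5} - \frac{b}{5}$ ($u{\left(O,b \right)} = \frac{\left(- 2 O - 2 b\right) + b}{5} = \frac{- b - 2 O}{5} = - \frac{2 O}{5} - \frac{b}{5}$)
$A{\left(h,L \right)} = - \frac{11 L}{24}$ ($A{\left(h,L \right)} = L \left(- \frac{1}{8}\right) + L \left(- \frac{1}{3}\right) = - \frac{L}{8} - \frac{L}{3} = - \frac{11 L}{24}$)
$p{\left(-19 \right)} A{\left(u{\left(-2,5 \right)},I \right)} = \left(-19\right)^{2} \left(\left(- \frac{11}{24}\right) \left(-15\right)\right) = 361 \cdot \frac{55}{8} = \frac{19855}{8}$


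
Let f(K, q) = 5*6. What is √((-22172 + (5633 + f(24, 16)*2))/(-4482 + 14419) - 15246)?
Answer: 3*I*√167290478133/9937 ≈ 123.48*I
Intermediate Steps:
f(K, q) = 30
√((-22172 + (5633 + f(24, 16)*2))/(-4482 + 14419) - 15246) = √((-22172 + (5633 + 30*2))/(-4482 + 14419) - 15246) = √((-22172 + (5633 + 60))/9937 - 15246) = √((-22172 + 5693)*(1/9937) - 15246) = √(-16479*1/9937 - 15246) = √(-16479/9937 - 15246) = √(-151515981/9937) = 3*I*√167290478133/9937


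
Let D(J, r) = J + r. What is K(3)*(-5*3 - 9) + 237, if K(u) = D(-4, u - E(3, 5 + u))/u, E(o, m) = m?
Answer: 309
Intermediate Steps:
K(u) = -9/u (K(u) = (-4 + (u - (5 + u)))/u = (-4 + (u + (-5 - u)))/u = (-4 - 5)/u = -9/u)
K(3)*(-5*3 - 9) + 237 = (-9/3)*(-5*3 - 9) + 237 = (-9*⅓)*(-15 - 9) + 237 = -3*(-24) + 237 = 72 + 237 = 309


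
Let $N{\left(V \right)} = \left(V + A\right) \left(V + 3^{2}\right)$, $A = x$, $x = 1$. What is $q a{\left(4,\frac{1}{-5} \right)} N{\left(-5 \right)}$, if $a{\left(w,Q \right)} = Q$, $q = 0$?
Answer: $0$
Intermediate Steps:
$A = 1$
$N{\left(V \right)} = \left(1 + V\right) \left(9 + V\right)$ ($N{\left(V \right)} = \left(V + 1\right) \left(V + 3^{2}\right) = \left(1 + V\right) \left(V + 9\right) = \left(1 + V\right) \left(9 + V\right)$)
$q a{\left(4,\frac{1}{-5} \right)} N{\left(-5 \right)} = \frac{0}{-5} \left(9 + \left(-5\right)^{2} + 10 \left(-5\right)\right) = 0 \left(- \frac{1}{5}\right) \left(9 + 25 - 50\right) = 0 \left(-16\right) = 0$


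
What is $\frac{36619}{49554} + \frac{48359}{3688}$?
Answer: $\frac{1265716379}{91377576} \approx 13.852$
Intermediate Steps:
$\frac{36619}{49554} + \frac{48359}{3688} = \frac{1265716379}{91377576}$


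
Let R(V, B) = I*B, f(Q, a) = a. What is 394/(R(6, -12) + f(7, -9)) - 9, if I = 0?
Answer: -475/9 ≈ -52.778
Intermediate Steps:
R(V, B) = 0 (R(V, B) = 0*B = 0)
394/(R(6, -12) + f(7, -9)) - 9 = 394/(0 - 9) - 9 = 394/(-9) - 9 = -1/9*394 - 9 = -394/9 - 9 = -475/9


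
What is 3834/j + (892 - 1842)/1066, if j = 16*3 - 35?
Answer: 156719/533 ≈ 294.03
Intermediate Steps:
j = 13 (j = 48 - 35 = 13)
3834/j + (892 - 1842)/1066 = 3834/13 + (892 - 1842)/1066 = 3834*(1/13) - 950*1/1066 = 3834/13 - 475/533 = 156719/533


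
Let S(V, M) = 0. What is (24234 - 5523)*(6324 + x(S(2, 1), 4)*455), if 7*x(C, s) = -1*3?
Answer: 114679719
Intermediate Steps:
x(C, s) = -3/7 (x(C, s) = (-1*3)/7 = (⅐)*(-3) = -3/7)
(24234 - 5523)*(6324 + x(S(2, 1), 4)*455) = (24234 - 5523)*(6324 - 3/7*455) = 18711*(6324 - 195) = 18711*6129 = 114679719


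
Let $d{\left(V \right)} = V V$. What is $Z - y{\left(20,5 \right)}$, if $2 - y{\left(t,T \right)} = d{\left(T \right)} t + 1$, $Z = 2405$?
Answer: $2904$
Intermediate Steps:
$d{\left(V \right)} = V^{2}$
$y{\left(t,T \right)} = 1 - t T^{2}$ ($y{\left(t,T \right)} = 2 - \left(T^{2} t + 1\right) = 2 - \left(t T^{2} + 1\right) = 2 - \left(1 + t T^{2}\right) = 1 - t T^{2}$)
$Z - y{\left(20,5 \right)} = 2405 - \left(1 - 20 \cdot 5^{2}\right) = 2405 - \left(1 - 20 \cdot 25\right) = 2405 - \left(1 - 500\right) = 2405 - -499 = 2405 + 499 = 2904$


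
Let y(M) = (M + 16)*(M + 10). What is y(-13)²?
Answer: 81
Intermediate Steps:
y(M) = (10 + M)*(16 + M) (y(M) = (16 + M)*(10 + M) = (10 + M)*(16 + M))
y(-13)² = (160 + (-13)² + 26*(-13))² = (160 + 169 - 338)² = (-9)² = 81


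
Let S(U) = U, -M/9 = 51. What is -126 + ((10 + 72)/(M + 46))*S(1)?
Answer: -52120/413 ≈ -126.20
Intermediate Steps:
M = -459 (M = -9*51 = -459)
-126 + ((10 + 72)/(M + 46))*S(1) = -126 + ((10 + 72)/(-459 + 46))*1 = -126 + (82/(-413))*1 = -126 + (82*(-1/413))*1 = -126 - 82/413*1 = -126 - 82/413 = -52120/413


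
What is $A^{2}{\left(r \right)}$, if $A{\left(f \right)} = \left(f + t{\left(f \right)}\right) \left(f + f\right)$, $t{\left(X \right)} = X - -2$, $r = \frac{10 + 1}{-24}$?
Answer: $\frac{20449}{20736} \approx 0.98616$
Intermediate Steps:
$r = - \frac{11}{24}$ ($r = 11 \left(- \frac{1}{24}\right) = - \frac{11}{24} \approx -0.45833$)
$t{\left(X \right)} = 2 + X$ ($t{\left(X \right)} = X + 2 = 2 + X$)
$A{\left(f \right)} = 2 f \left(2 + 2 f\right)$ ($A{\left(f \right)} = \left(f + \left(2 + f\right)\right) \left(f + f\right) = \left(2 + 2 f\right) 2 f = 2 f \left(2 + 2 f\right)$)
$A^{2}{\left(r \right)} = \left(4 \left(- \frac{11}{24}\right) \left(1 - \frac{11}{24}\right)\right)^{2} = \left(4 \left(- \frac{11}{24}\right) \frac{13}{24}\right)^{2} = \left(- \frac{143}{144}\right)^{2} = \frac{20449}{20736}$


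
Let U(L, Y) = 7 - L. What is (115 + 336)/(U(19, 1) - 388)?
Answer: -451/400 ≈ -1.1275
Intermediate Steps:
(115 + 336)/(U(19, 1) - 388) = (115 + 336)/((7 - 1*19) - 388) = 451/((7 - 19) - 388) = 451/(-12 - 388) = 451/(-400) = 451*(-1/400) = -451/400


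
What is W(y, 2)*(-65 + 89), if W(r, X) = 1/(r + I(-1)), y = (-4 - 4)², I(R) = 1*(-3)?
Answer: 24/61 ≈ 0.39344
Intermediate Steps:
I(R) = -3
y = 64 (y = (-8)² = 64)
W(r, X) = 1/(-3 + r) (W(r, X) = 1/(r - 3) = 1/(-3 + r))
W(y, 2)*(-65 + 89) = (-65 + 89)/(-3 + 64) = 24/61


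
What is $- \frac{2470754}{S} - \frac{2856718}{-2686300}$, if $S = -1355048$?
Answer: $\frac{1313522060333}{455008180300} \approx 2.8868$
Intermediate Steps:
$- \frac{2470754}{S} - \frac{2856718}{-2686300} = - \frac{2470754}{-1355048} - \frac{2856718}{-2686300} = \left(-2470754\right) \left(- \frac{1}{1355048}\right) - - \frac{1428359}{1343150} = \frac{1235377}{677524} + \frac{1428359}{1343150} = \frac{1313522060333}{455008180300}$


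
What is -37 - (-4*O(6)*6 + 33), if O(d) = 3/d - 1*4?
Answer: -154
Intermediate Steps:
O(d) = -4 + 3/d (O(d) = 3/d - 4 = -4 + 3/d)
-37 - (-4*O(6)*6 + 33) = -37 - (-4*(-4 + 3/6)*6 + 33) = -37 - (-4*(-4 + 3*(1/6))*6 + 33) = -37 - (-4*(-4 + 1/2)*6 + 33) = -37 - (-4*(-7/2)*6 + 33) = -37 - (14*6 + 33) = -37 - (84 + 33) = -37 - 1*117 = -37 - 117 = -154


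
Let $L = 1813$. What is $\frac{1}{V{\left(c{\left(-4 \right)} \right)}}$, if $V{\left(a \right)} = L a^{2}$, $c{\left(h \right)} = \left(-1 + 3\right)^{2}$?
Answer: $\frac{1}{29008} \approx 3.4473 \cdot 10^{-5}$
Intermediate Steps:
$c{\left(h \right)} = 4$ ($c{\left(h \right)} = 2^{2} = 4$)
$V{\left(a \right)} = 1813 a^{2}$
$\frac{1}{V{\left(c{\left(-4 \right)} \right)}} = \frac{1}{1813 \cdot 4^{2}} = \frac{1}{1813 \cdot 16} = \frac{1}{29008}$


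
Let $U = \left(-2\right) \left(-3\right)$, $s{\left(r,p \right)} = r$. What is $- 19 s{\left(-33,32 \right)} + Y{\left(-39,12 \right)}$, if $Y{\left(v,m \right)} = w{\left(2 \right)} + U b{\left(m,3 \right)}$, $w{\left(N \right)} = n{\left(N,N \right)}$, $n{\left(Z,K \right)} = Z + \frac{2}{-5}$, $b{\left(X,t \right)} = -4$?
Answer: $\frac{3023}{5} \approx 604.6$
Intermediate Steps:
$n{\left(Z,K \right)} = - \frac{2}{5} + Z$ ($n{\left(Z,K \right)} = Z + 2 \left(- \frac{1}{5}\right) = Z - \frac{2}{5} = - \frac{2}{5} + Z$)
$w{\left(N \right)} = - \frac{2}{5} + N$
$U = 6$
$Y{\left(v,m \right)} = - \frac{112}{5}$ ($Y{\left(v,m \right)} = \left(- \frac{2}{5} + 2\right) + 6 \left(-4\right) = \frac{8}{5} - 24 = - \frac{112}{5}$)
$- 19 s{\left(-33,32 \right)} + Y{\left(-39,12 \right)} = \left(-19\right) \left(-33\right) - \frac{112}{5} = 627 - \frac{112}{5} = \frac{3023}{5}$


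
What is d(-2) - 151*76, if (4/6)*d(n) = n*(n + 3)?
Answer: -11479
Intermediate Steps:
d(n) = 3*n*(3 + n)/2 (d(n) = 3*(n*(n + 3))/2 = 3*(n*(3 + n))/2 = 3*n*(3 + n)/2)
d(-2) - 151*76 = (3/2)*(-2)*(3 - 2) - 151*76 = (3/2)*(-2)*1 - 11476 = -3 - 11476 = -11479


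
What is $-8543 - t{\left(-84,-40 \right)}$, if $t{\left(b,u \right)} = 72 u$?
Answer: $-5663$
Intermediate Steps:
$-8543 - t{\left(-84,-40 \right)} = -8543 - 72 \left(-40\right) = -8543 - -2880 = -8543 + 2880 = -5663$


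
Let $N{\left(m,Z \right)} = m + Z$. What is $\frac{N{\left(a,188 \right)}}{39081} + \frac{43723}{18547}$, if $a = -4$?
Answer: $\frac{1712151211}{724835307} \approx 2.3621$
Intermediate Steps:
$N{\left(m,Z \right)} = Z + m$
$\frac{N{\left(a,188 \right)}}{39081} + \frac{43723}{18547} = \frac{188 - 4}{39081} + \frac{43723}{18547} = 184 \cdot \frac{1}{39081} + 43723 \cdot \frac{1}{18547} = \frac{184}{39081} + \frac{43723}{18547} = \frac{1712151211}{724835307}$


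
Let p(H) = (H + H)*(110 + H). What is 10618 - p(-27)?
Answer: 15100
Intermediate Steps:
p(H) = 2*H*(110 + H) (p(H) = (2*H)*(110 + H) = 2*H*(110 + H))
10618 - p(-27) = 10618 - 2*(-27)*(110 - 27) = 10618 - 2*(-27)*83 = 10618 - 1*(-4482) = 10618 + 4482 = 15100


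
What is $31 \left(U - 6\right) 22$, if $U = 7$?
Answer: $682$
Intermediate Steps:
$31 \left(U - 6\right) 22 = 31 \left(7 - 6\right) 22 = 31 \cdot 1 \cdot 22 = 31 \cdot 22 = 682$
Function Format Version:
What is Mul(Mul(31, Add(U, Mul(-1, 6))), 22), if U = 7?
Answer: 682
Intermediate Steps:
Mul(Mul(31, Add(U, Mul(-1, 6))), 22) = Mul(Mul(31, Add(7, Mul(-1, 6))), 22) = Mul(Mul(31, Add(7, -6)), 22) = Mul(Mul(31, 1), 22) = Mul(31, 22) = 682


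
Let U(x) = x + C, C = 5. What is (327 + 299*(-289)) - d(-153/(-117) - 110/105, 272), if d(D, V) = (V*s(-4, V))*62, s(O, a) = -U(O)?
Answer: -69220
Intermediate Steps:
U(x) = 5 + x (U(x) = x + 5 = 5 + x)
s(O, a) = -5 - O (s(O, a) = -(5 + O) = -5 - O)
d(D, V) = -62*V (d(D, V) = (V*(-5 - 1*(-4)))*62 = (V*(-5 + 4))*62 = (V*(-1))*62 = -V*62 = -62*V)
(327 + 299*(-289)) - d(-153/(-117) - 110/105, 272) = (327 + 299*(-289)) - (-62)*272 = (327 - 86411) - 1*(-16864) = -86084 + 16864 = -69220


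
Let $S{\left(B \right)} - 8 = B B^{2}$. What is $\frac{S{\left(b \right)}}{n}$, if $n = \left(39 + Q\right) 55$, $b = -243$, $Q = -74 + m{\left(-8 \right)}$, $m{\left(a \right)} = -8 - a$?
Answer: $\frac{14348899}{1925} \approx 7454.0$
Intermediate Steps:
$Q = -74$ ($Q = -74 - 0 = -74 + \left(-8 + 8\right) = -74 + 0 = -74$)
$n = -1925$ ($n = \left(39 - 74\right) 55 = \left(-35\right) 55 = -1925$)
$S{\left(B \right)} = 8 + B^{3}$ ($S{\left(B \right)} = 8 + B B^{2} = 8 + B^{3}$)
$\frac{S{\left(b \right)}}{n} = \frac{8 + \left(-243\right)^{3}}{-1925} = \left(8 - 14348907\right) \left(- \frac{1}{1925}\right) = \left(-14348899\right) \left(- \frac{1}{1925}\right) = \frac{14348899}{1925}$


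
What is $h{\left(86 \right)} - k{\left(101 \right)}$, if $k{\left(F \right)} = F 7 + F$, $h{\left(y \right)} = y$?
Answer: $-722$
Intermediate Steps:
$k{\left(F \right)} = 8 F$ ($k{\left(F \right)} = 7 F + F = 8 F$)
$h{\left(86 \right)} - k{\left(101 \right)} = 86 - 8 \cdot 101 = 86 - 808 = -722$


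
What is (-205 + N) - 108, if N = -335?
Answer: -648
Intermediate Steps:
(-205 + N) - 108 = (-205 - 335) - 108 = -540 - 108 = -648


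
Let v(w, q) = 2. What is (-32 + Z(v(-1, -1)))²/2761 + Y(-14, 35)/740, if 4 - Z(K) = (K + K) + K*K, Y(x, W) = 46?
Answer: 543023/1021570 ≈ 0.53156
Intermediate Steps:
Z(K) = 4 - K² - 2*K (Z(K) = 4 - ((K + K) + K*K) = 4 - (2*K + K²) = 4 - (K² + 2*K) = 4 + (-K² - 2*K) = 4 - K² - 2*K)
(-32 + Z(v(-1, -1)))²/2761 + Y(-14, 35)/740 = (-32 + (4 - 1*2² - 2*2))²/2761 + 46/740 = (-32 + (4 - 1*4 - 4))²*(1/2761) + 46*(1/740) = (-32 + (4 - 4 - 4))²*(1/2761) + 23/370 = (-32 - 4)²*(1/2761) + 23/370 = (-36)²*(1/2761) + 23/370 = 1296*(1/2761) + 23/370 = 1296/2761 + 23/370 = 543023/1021570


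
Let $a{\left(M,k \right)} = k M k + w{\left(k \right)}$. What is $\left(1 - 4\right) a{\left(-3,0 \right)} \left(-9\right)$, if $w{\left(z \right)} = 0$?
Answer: $0$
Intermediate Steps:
$a{\left(M,k \right)} = M k^{2}$ ($a{\left(M,k \right)} = k M k + 0 = M k k + 0 = M k^{2} + 0 = M k^{2}$)
$\left(1 - 4\right) a{\left(-3,0 \right)} \left(-9\right) = \left(1 - 4\right) \left(- 3 \cdot 0^{2}\right) \left(-9\right) = - 3 \left(\left(-3\right) 0\right) \left(-9\right) = \left(-3\right) 0 \left(-9\right) = 0 \left(-9\right) = 0$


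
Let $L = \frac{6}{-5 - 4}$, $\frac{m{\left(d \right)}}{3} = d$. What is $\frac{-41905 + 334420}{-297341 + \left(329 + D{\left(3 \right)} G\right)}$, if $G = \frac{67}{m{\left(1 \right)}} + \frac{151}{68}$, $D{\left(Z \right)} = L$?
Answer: $- \frac{89509590}{90890681} \approx -0.98481$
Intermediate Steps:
$m{\left(d \right)} = 3 d$
$L = - \frac{2}{3}$ ($L = \frac{6}{-9} = 6 \left(- \frac{1}{9}\right) = - \frac{2}{3} \approx -0.66667$)
$D{\left(Z \right)} = - \frac{2}{3}$
$G = \frac{5009}{204}$ ($G = \frac{67}{3 \cdot 1} + \frac{151}{68} = \frac{67}{3} + 151 \cdot \frac{1}{68} = 67 \cdot \frac{1}{3} + \frac{151}{68} = \frac{67}{3} + \frac{151}{68} = \frac{5009}{204} \approx 24.554$)
$\frac{-41905 + 334420}{-297341 + \left(329 + D{\left(3 \right)} G\right)} = \frac{-41905 + 334420}{-297341 + \left(329 - \frac{5009}{306}\right)} = \frac{292515}{-297341 + \left(329 - \frac{5009}{306}\right)} = \frac{292515}{-297341 + \frac{95665}{306}} = \frac{292515}{- \frac{90890681}{306}} = 292515 \left(- \frac{306}{90890681}\right) = - \frac{89509590}{90890681}$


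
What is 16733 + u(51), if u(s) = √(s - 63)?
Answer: 16733 + 2*I*√3 ≈ 16733.0 + 3.4641*I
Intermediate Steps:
u(s) = √(-63 + s)
16733 + u(51) = 16733 + √(-63 + 51) = 16733 + √(-12) = 16733 + 2*I*√3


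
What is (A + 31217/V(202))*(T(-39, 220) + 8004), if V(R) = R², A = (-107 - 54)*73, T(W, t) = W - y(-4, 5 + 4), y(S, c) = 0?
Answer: -3819521723175/40804 ≈ -9.3607e+7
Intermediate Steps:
T(W, t) = W (T(W, t) = W - 1*0 = W + 0 = W)
A = -11753 (A = -161*73 = -11753)
(A + 31217/V(202))*(T(-39, 220) + 8004) = (-11753 + 31217/(202²))*(-39 + 8004) = (-11753 + 31217/40804)*7965 = -479538195/40804*7965 = -3819521723175/40804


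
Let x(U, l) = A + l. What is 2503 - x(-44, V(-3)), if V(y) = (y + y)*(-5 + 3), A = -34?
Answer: 2525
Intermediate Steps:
V(y) = -4*y (V(y) = (2*y)*(-2) = -4*y)
x(U, l) = -34 + l
2503 - x(-44, V(-3)) = 2503 - (-34 - 4*(-3)) = 2503 - (-34 + 12) = 2503 - 1*(-22) = 2503 + 22 = 2525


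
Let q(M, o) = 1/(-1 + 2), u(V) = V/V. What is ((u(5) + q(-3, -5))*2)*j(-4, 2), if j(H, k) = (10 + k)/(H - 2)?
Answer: -8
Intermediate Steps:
j(H, k) = (10 + k)/(-2 + H)
u(V) = 1
q(M, o) = 1 (q(M, o) = 1/1 = 1)
((u(5) + q(-3, -5))*2)*j(-4, 2) = ((1 + 1)*2)*((10 + 2)/(-2 - 4)) = (2*2)*(12/(-6)) = 4*(-1/6*12) = 4*(-2) = -8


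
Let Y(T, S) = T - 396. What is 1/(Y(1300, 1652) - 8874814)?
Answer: -1/8873910 ≈ -1.1269e-7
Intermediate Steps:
Y(T, S) = -396 + T
1/(Y(1300, 1652) - 8874814) = 1/((-396 + 1300) - 8874814) = 1/(904 - 8874814) = 1/(-8873910) = -1/8873910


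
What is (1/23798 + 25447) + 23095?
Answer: 1155202517/23798 ≈ 48542.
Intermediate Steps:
(1/23798 + 25447) + 23095 = 605587707/23798 + 23095 = 1155202517/23798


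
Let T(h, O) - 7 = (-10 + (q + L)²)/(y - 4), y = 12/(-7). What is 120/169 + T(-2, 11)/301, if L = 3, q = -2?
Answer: 214681/290680 ≈ 0.73855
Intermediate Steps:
y = -12/7 (y = 12*(-⅐) = -12/7 ≈ -1.7143)
T(h, O) = 343/40 (T(h, O) = 7 + (-10 + (-2 + 3)²)/(-12/7 - 4) = 7 + (-10 + 1²)/(-40/7) = 7 + (-10 + 1)*(-7/40) = 7 - 9*(-7/40) = 7 + 63/40 = 343/40)
120/169 + T(-2, 11)/301 = 120/169 + (343/40)/301 = 120*(1/169) + (343/40)*(1/301) = 120/169 + 49/1720 = 214681/290680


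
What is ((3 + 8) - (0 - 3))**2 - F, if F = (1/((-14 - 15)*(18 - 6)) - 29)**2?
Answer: -78132265/121104 ≈ -645.17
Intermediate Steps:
F = 101868649/121104 (F = (1/(-29*12) - 29)**2 = (1/(-348) - 29)**2 = (-1/348 - 29)**2 = (-10093/348)**2 = 101868649/121104 ≈ 841.17)
((3 + 8) - (0 - 3))**2 - F = ((3 + 8) - (0 - 3))**2 - 1*101868649/121104 = (11 - 1*(-3))**2 - 101868649/121104 = (11 + 3)**2 - 101868649/121104 = 14**2 - 101868649/121104 = 196 - 101868649/121104 = -78132265/121104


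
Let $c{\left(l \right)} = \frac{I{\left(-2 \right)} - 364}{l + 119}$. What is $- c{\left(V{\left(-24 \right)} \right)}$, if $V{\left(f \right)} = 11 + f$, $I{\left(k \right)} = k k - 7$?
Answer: $\frac{367}{106} \approx 3.4623$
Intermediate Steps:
$I{\left(k \right)} = -7 + k^{2}$ ($I{\left(k \right)} = k^{2} - 7 = -7 + k^{2}$)
$c{\left(l \right)} = - \frac{367}{119 + l}$ ($c{\left(l \right)} = \frac{\left(-7 + \left(-2\right)^{2}\right) - 364}{l + 119} = \frac{\left(-7 + 4\right) - 364}{119 + l} = \frac{-3 - 364}{119 + l} = - \frac{367}{119 + l}$)
$- c{\left(V{\left(-24 \right)} \right)} = - \frac{-367}{119 + \left(11 - 24\right)} = - \frac{-367}{119 - 13} = - \frac{-367}{106} = \left(-1\right) \left(- \frac{367}{106}\right) = \frac{367}{106}$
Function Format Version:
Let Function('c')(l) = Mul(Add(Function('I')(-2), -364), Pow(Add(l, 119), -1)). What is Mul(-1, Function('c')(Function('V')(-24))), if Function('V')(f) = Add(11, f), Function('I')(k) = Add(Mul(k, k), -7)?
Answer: Rational(367, 106) ≈ 3.4623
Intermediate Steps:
Function('I')(k) = Add(-7, Pow(k, 2)) (Function('I')(k) = Add(Pow(k, 2), -7) = Add(-7, Pow(k, 2)))
Function('c')(l) = Mul(-367, Pow(Add(119, l), -1)) (Function('c')(l) = Mul(Add(Add(-7, Pow(-2, 2)), -364), Pow(Add(l, 119), -1)) = Mul(Add(Add(-7, 4), -364), Pow(Add(119, l), -1)) = Mul(Add(-3, -364), Pow(Add(119, l), -1)) = Mul(-367, Pow(Add(119, l), -1)))
Mul(-1, Function('c')(Function('V')(-24))) = Mul(-1, Mul(-367, Pow(Add(119, Add(11, -24)), -1))) = Mul(-1, Mul(-367, Pow(Add(119, -13), -1))) = Mul(-1, Mul(-367, Pow(106, -1))) = Mul(-1, Mul(-367, Rational(1, 106))) = Mul(-1, Rational(-367, 106)) = Rational(367, 106)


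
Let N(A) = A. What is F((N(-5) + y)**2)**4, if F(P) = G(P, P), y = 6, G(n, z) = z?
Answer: 1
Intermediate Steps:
F(P) = P
F((N(-5) + y)**2)**4 = ((-5 + 6)**2)**4 = (1**2)**4 = 1**4 = 1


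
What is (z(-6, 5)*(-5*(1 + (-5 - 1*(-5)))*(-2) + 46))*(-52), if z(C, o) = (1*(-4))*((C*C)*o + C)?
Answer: 2026752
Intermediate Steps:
z(C, o) = -4*C - 4*o*C**2 (z(C, o) = -4*(C**2*o + C) = -4*(o*C**2 + C) = -4*(C + o*C**2) = -4*C - 4*o*C**2)
(z(-6, 5)*(-5*(1 + (-5 - 1*(-5)))*(-2) + 46))*(-52) = ((-4*(-6)*(1 - 6*5))*(-5*(1 + (-5 - 1*(-5)))*(-2) + 46))*(-52) = ((-4*(-6)*(1 - 30))*(-5*(1 + (-5 + 5))*(-2) + 46))*(-52) = ((-4*(-6)*(-29))*(-5*(1 + 0)*(-2) + 46))*(-52) = -696*(-5*1*(-2) + 46)*(-52) = -696*(-5*(-2) + 46)*(-52) = -696*(10 + 46)*(-52) = -696*56*(-52) = -38976*(-52) = 2026752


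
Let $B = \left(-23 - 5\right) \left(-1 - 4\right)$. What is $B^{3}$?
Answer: $2744000$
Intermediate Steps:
$B = 140$ ($B = - 28 \left(-1 + \left(-10 + 6\right)\right) = - 28 \left(-1 - 4\right) = \left(-28\right) \left(-5\right) = 140$)
$B^{3} = 140^{3} = 2744000$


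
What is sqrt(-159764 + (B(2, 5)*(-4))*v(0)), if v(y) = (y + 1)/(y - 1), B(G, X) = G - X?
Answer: 4*I*sqrt(9986) ≈ 399.72*I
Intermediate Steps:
v(y) = (1 + y)/(-1 + y)
sqrt(-159764 + (B(2, 5)*(-4))*v(0)) = sqrt(-159764 + ((2 - 1*5)*(-4))*((1 + 0)/(-1 + 0))) = sqrt(-159764 + ((2 - 5)*(-4))*(1/(-1))) = sqrt(-159764 + (-3*(-4))*(-1*1)) = sqrt(-159764 + 12*(-1)) = sqrt(-159764 - 12) = sqrt(-159776) = 4*I*sqrt(9986)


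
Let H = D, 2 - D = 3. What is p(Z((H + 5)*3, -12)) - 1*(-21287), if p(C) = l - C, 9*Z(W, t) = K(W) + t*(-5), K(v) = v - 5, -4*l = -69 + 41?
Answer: 191579/9 ≈ 21287.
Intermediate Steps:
D = -1 (D = 2 - 1*3 = 2 - 3 = -1)
l = 7 (l = -(-69 + 41)/4 = -¼*(-28) = 7)
K(v) = -5 + v
H = -1
Z(W, t) = -5/9 - 5*t/9 + W/9 (Z(W, t) = ((-5 + W) + t*(-5))/9 = ((-5 + W) - 5*t)/9 = (-5 + W - 5*t)/9 = -5/9 - 5*t/9 + W/9)
p(C) = 7 - C
p(Z((H + 5)*3, -12)) - 1*(-21287) = (7 - (-5/9 - 5/9*(-12) + ((-1 + 5)*3)/9)) - 1*(-21287) = (7 - (-5/9 + 20/3 + (4*3)/9)) + 21287 = (7 - (-5/9 + 20/3 + (⅑)*12)) + 21287 = (7 - (-5/9 + 20/3 + 4/3)) + 21287 = (7 - 1*67/9) + 21287 = (7 - 67/9) + 21287 = -4/9 + 21287 = 191579/9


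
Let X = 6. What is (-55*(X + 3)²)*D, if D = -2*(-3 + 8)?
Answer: 44550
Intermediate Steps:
D = -10 (D = -2*5 = -10)
(-55*(X + 3)²)*D = -55*(6 + 3)²*(-10) = -55*9²*(-10) = -55*81*(-10) = -4455*(-10) = 44550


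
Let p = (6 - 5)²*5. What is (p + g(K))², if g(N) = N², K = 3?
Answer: 196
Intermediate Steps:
p = 5 (p = 1²*5 = 1*5 = 5)
(p + g(K))² = (5 + 3²)² = (5 + 9)² = 14² = 196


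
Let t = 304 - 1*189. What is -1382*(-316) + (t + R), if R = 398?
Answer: 437225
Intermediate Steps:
t = 115 (t = 304 - 189 = 115)
-1382*(-316) + (t + R) = -1382*(-316) + (115 + 398) = 436712 + 513 = 437225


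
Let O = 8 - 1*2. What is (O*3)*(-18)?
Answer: -324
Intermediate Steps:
O = 6 (O = 8 - 2 = 6)
(O*3)*(-18) = (6*3)*(-18) = 18*(-18) = -324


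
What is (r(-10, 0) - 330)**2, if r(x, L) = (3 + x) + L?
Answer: 113569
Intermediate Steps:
r(x, L) = 3 + L + x
(r(-10, 0) - 330)**2 = ((3 + 0 - 10) - 330)**2 = (-7 - 330)**2 = (-337)**2 = 113569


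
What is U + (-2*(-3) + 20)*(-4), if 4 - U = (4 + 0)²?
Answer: -116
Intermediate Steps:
U = -12 (U = 4 - (4 + 0)² = 4 - 1*4² = 4 - 1*16 = 4 - 16 = -12)
U + (-2*(-3) + 20)*(-4) = -12 + (-2*(-3) + 20)*(-4) = -12 + (6 + 20)*(-4) = -12 + 26*(-4) = -12 - 104 = -116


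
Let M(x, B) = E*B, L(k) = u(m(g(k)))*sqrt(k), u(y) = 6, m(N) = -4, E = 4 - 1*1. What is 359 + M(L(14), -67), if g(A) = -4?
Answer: 158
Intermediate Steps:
E = 3 (E = 4 - 1 = 3)
L(k) = 6*sqrt(k)
M(x, B) = 3*B
359 + M(L(14), -67) = 359 + 3*(-67) = 359 - 201 = 158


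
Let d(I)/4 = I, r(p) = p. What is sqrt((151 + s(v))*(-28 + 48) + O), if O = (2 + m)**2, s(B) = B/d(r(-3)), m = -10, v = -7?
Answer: sqrt(27861)/3 ≈ 55.639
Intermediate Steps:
d(I) = 4*I
s(B) = -B/12 (s(B) = B/((4*(-3))) = B/(-12) = B*(-1/12) = -B/12)
O = 64 (O = (2 - 10)**2 = (-8)**2 = 64)
sqrt((151 + s(v))*(-28 + 48) + O) = sqrt((151 - 1/12*(-7))*(-28 + 48) + 64) = sqrt((151 + 7/12)*20 + 64) = sqrt((1819/12)*20 + 64) = sqrt(9095/3 + 64) = sqrt(9287/3) = sqrt(27861)/3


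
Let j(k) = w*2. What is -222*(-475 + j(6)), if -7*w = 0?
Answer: 105450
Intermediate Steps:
w = 0 (w = -⅐*0 = 0)
j(k) = 0 (j(k) = 0*2 = 0)
-222*(-475 + j(6)) = -222*(-475 + 0) = -222*(-475) = -1*(-105450) = 105450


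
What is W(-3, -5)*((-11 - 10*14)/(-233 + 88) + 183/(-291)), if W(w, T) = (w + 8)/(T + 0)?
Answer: -5802/14065 ≈ -0.41251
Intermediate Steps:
W(w, T) = (8 + w)/T
W(-3, -5)*((-11 - 10*14)/(-233 + 88) + 183/(-291)) = ((8 - 3)/(-5))*((-11 - 10*14)/(-233 + 88) + 183/(-291)) = (-⅕*5)*((-11 - 140)/(-145) + 183*(-1/291)) = -(-151*(-1/145) - 61/97) = -(151/145 - 61/97) = -1*5802/14065 = -5802/14065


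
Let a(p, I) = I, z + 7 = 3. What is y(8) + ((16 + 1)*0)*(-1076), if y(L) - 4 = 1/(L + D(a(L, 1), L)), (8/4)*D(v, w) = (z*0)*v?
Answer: 33/8 ≈ 4.1250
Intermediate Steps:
z = -4 (z = -7 + 3 = -4)
D(v, w) = 0 (D(v, w) = ((-4*0)*v)/2 = (0*v)/2 = (½)*0 = 0)
y(L) = 4 + 1/L (y(L) = 4 + 1/(L + 0) = 4 + 1/L)
y(8) + ((16 + 1)*0)*(-1076) = (4 + 1/8) + ((16 + 1)*0)*(-1076) = (4 + ⅛) + (17*0)*(-1076) = 33/8 + 0*(-1076) = 33/8 + 0 = 33/8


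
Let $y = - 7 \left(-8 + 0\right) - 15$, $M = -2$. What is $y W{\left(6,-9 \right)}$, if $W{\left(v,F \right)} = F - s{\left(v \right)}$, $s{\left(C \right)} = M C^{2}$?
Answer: $2583$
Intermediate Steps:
$s{\left(C \right)} = - 2 C^{2}$
$W{\left(v,F \right)} = F + 2 v^{2}$ ($W{\left(v,F \right)} = F - - 2 v^{2} = F + 2 v^{2}$)
$y = 41$ ($y = \left(-7\right) \left(-8\right) - 15 = 56 - 15 = 41$)
$y W{\left(6,-9 \right)} = 41 \left(-9 + 2 \cdot 6^{2}\right) = 41 \left(-9 + 2 \cdot 36\right) = 41 \left(-9 + 72\right) = 41 \cdot 63 = 2583$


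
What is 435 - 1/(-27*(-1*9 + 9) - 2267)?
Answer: 986146/2267 ≈ 435.00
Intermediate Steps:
435 - 1/(-27*(-1*9 + 9) - 2267) = 435 - 1/(-27*(-9 + 9) - 2267) = 435 - 1/(-27*0 - 2267) = 435 - 1/(0 - 2267) = 435 - 1/(-2267) = 435 - 1*(-1/2267) = 435 + 1/2267 = 986146/2267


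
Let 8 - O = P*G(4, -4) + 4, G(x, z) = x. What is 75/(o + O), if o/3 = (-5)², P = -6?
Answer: 75/103 ≈ 0.72816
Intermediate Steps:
o = 75 (o = 3*(-5)² = 3*25 = 75)
O = 28 (O = 8 - (-6*4 + 4) = 8 - (-24 + 4) = 8 - 1*(-20) = 8 + 20 = 28)
75/(o + O) = 75/(75 + 28) = 75/103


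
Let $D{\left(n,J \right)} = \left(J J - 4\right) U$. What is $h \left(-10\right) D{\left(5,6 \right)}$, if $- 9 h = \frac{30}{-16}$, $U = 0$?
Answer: $0$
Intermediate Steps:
$h = \frac{5}{24}$ ($h = - \frac{30 \frac{1}{-16}}{9} = - \frac{30 \left(- \frac{1}{16}\right)}{9} = \left(- \frac{1}{9}\right) \left(- \frac{15}{8}\right) = \frac{5}{24} \approx 0.20833$)
$D{\left(n,J \right)} = 0$ ($D{\left(n,J \right)} = \left(J J - 4\right) 0 = \left(J^{2} - 4\right) 0 = \left(-4 + J^{2}\right) 0 = 0$)
$h \left(-10\right) D{\left(5,6 \right)} = \frac{5}{24} \left(-10\right) 0 = \left(- \frac{25}{12}\right) 0 = 0$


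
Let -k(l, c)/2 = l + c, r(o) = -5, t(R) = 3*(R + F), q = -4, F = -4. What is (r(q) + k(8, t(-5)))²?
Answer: 1089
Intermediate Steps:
t(R) = -12 + 3*R (t(R) = 3*(R - 4) = 3*(-4 + R) = -12 + 3*R)
k(l, c) = -2*c - 2*l (k(l, c) = -2*(l + c) = -2*(c + l) = -2*c - 2*l)
(r(q) + k(8, t(-5)))² = (-5 + (-2*(-12 + 3*(-5)) - 2*8))² = (-5 + (-2*(-12 - 15) - 16))² = (-5 + (-2*(-27) - 16))² = (-5 + (54 - 16))² = (-5 + 38)² = 33² = 1089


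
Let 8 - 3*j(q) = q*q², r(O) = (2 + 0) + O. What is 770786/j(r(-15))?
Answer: 770786/735 ≈ 1048.7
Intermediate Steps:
r(O) = 2 + O
j(q) = 8/3 - q³/3 (j(q) = 8/3 - q*q²/3 = 8/3 - q³/3)
770786/j(r(-15)) = 770786/(8/3 - (2 - 15)³/3) = 770786/(8/3 - ⅓*(-13)³) = 770786/(8/3 - ⅓*(-2197)) = 770786/(8/3 + 2197/3) = 770786/735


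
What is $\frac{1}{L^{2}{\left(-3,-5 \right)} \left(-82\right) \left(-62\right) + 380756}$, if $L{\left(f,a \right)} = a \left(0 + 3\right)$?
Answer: $\frac{1}{1524656} \approx 6.5589 \cdot 10^{-7}$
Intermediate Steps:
$L{\left(f,a \right)} = 3 a$ ($L{\left(f,a \right)} = a 3 = 3 a$)
$\frac{1}{L^{2}{\left(-3,-5 \right)} \left(-82\right) \left(-62\right) + 380756} = \frac{1}{\left(3 \left(-5\right)\right)^{2} \left(-82\right) \left(-62\right) + 380756} = \frac{1}{\left(-15\right)^{2} \left(-82\right) \left(-62\right) + 380756} = \frac{1}{225 \left(-82\right) \left(-62\right) + 380756} = \frac{1}{\left(-18450\right) \left(-62\right) + 380756} = \frac{1}{1143900 + 380756} = \frac{1}{1524656}$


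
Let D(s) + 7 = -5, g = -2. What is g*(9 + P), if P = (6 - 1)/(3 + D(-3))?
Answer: -152/9 ≈ -16.889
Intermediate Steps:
D(s) = -12 (D(s) = -7 - 5 = -12)
P = -5/9 (P = (6 - 1)/(3 - 12) = 5/(-9) = 5*(-⅑) = -5/9 ≈ -0.55556)
g*(9 + P) = -2*(9 - 5/9) = -2*76/9 = -152/9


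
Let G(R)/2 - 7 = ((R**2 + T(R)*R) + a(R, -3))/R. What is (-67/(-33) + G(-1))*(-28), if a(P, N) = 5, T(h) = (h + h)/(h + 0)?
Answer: -7420/33 ≈ -224.85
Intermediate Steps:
T(h) = 2 (T(h) = (2*h)/h = 2)
G(R) = 14 + 2*(5 + R**2 + 2*R)/R (G(R) = 14 + 2*(((R**2 + 2*R) + 5)/R) = 14 + 2*((5 + R**2 + 2*R)/R) = 14 + 2*(5 + R**2 + 2*R)/R)
(-67/(-33) + G(-1))*(-28) = (-67/(-33) + (18 + 2*(-1) + 10/(-1)))*(-28) = (-67*(-1/33) + (18 - 2 + 10*(-1)))*(-28) = (67/33 + (18 - 2 - 10))*(-28) = (67/33 + 6)*(-28) = (265/33)*(-28) = -7420/33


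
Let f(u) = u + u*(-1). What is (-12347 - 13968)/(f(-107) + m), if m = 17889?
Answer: -26315/17889 ≈ -1.4710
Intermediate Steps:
f(u) = 0 (f(u) = u - u = 0)
(-12347 - 13968)/(f(-107) + m) = (-12347 - 13968)/(0 + 17889) = -26315/17889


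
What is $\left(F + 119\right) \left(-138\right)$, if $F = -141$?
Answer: $3036$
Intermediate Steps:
$\left(F + 119\right) \left(-138\right) = \left(-141 + 119\right) \left(-138\right) = \left(-22\right) \left(-138\right) = 3036$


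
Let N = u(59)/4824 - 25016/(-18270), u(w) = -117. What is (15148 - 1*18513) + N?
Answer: -16469665867/4896360 ≈ -3363.7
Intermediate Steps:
N = 6585533/4896360 (N = -117/4824 - 25016/(-18270) = -117*1/4824 - 25016*(-1/18270) = -13/536 + 12508/9135 = 6585533/4896360 ≈ 1.3450)
(15148 - 1*18513) + N = (15148 - 1*18513) + 6585533/4896360 = (15148 - 18513) + 6585533/4896360 = -3365 + 6585533/4896360 = -16469665867/4896360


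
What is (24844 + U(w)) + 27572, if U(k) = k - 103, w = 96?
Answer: 52409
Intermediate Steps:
U(k) = -103 + k
(24844 + U(w)) + 27572 = (24844 + (-103 + 96)) + 27572 = (24844 - 7) + 27572 = 24837 + 27572 = 52409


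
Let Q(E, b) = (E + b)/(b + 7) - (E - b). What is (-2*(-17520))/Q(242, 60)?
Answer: -195640/991 ≈ -197.42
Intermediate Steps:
Q(E, b) = b - E + (E + b)/(7 + b) (Q(E, b) = (E + b)/(7 + b) + (b - E) = b - E + (E + b)/(7 + b))
(-2*(-17520))/Q(242, 60) = (-2*(-17520))/(((60**2 - 6*242 + 8*60 - 1*242*60)/(7 + 60))) = 35040/(((3600 - 1452 + 480 - 14520)/67)) = 35040/(((1/67)*(-11892))) = 35040/(-11892/67) = 35040*(-67/11892) = -195640/991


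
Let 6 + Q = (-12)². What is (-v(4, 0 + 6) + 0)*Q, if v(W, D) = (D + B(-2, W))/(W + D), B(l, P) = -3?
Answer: -207/5 ≈ -41.400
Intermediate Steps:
Q = 138 (Q = -6 + (-12)² = -6 + 144 = 138)
v(W, D) = (-3 + D)/(D + W) (v(W, D) = (D - 3)/(W + D) = (-3 + D)/(D + W))
(-v(4, 0 + 6) + 0)*Q = (-(-3 + (0 + 6))/((0 + 6) + 4) + 0)*138 = (-(-3 + 6)/(6 + 4) + 0)*138 = (-3/10 + 0)*138 = -3/10*138 = -207/5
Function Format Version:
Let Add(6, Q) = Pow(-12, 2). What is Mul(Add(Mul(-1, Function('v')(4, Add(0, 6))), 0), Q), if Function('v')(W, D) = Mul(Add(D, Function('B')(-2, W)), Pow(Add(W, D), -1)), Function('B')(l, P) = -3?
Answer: Rational(-207, 5) ≈ -41.400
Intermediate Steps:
Q = 138 (Q = Add(-6, Pow(-12, 2)) = Add(-6, 144) = 138)
Function('v')(W, D) = Mul(Pow(Add(D, W), -1), Add(-3, D)) (Function('v')(W, D) = Mul(Add(D, -3), Pow(Add(W, D), -1)) = Mul(Add(-3, D), Pow(Add(D, W), -1)) = Mul(Pow(Add(D, W), -1), Add(-3, D)))
Mul(Add(Mul(-1, Function('v')(4, Add(0, 6))), 0), Q) = Mul(Add(Mul(-1, Mul(Pow(Add(Add(0, 6), 4), -1), Add(-3, Add(0, 6)))), 0), 138) = Mul(Add(Mul(-1, Mul(Pow(Add(6, 4), -1), Add(-3, 6))), 0), 138) = Mul(Add(Mul(-1, Mul(Pow(10, -1), 3)), 0), 138) = Mul(Add(Mul(-1, Mul(Rational(1, 10), 3)), 0), 138) = Mul(Add(Mul(-1, Rational(3, 10)), 0), 138) = Mul(Add(Rational(-3, 10), 0), 138) = Mul(Rational(-3, 10), 138) = Rational(-207, 5)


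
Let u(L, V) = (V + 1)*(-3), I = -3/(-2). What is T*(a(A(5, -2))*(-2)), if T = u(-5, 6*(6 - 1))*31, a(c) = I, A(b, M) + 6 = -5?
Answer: 8649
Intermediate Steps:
A(b, M) = -11 (A(b, M) = -6 - 5 = -11)
I = 3/2 (I = -3*(-½) = 3/2 ≈ 1.5000)
a(c) = 3/2
u(L, V) = -3 - 3*V (u(L, V) = (1 + V)*(-3) = -3 - 3*V)
T = -2883 (T = (-3 - 18*(6 - 1))*31 = (-3 - 18*5)*31 = (-3 - 3*30)*31 = (-3 - 90)*31 = -93*31 = -2883)
T*(a(A(5, -2))*(-2)) = -8649*(-2)/2 = -2883*(-3) = 8649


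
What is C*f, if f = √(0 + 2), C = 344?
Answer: 344*√2 ≈ 486.49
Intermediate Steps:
f = √2 ≈ 1.4142
C*f = 344*√2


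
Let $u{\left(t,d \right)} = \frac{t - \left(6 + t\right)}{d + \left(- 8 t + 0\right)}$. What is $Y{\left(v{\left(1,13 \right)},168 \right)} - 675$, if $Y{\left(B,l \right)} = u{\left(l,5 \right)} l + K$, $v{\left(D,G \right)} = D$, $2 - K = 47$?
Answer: $- \frac{963072}{1339} \approx -719.25$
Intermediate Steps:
$K = -45$ ($K = 2 - 47 = -45$)
$u{\left(t,d \right)} = - \frac{6}{d - 8 t}$
$Y{\left(B,l \right)} = -45 + \frac{6 l}{-5 + 8 l}$ ($Y{\left(B,l \right)} = \frac{6}{\left(-1\right) 5 + 8 l} l - 45 = \frac{6}{-5 + 8 l} l - 45 = \frac{6 l}{-5 + 8 l} - 45 = -45 + \frac{6 l}{-5 + 8 l}$)
$Y{\left(v{\left(1,13 \right)},168 \right)} - 675 = \frac{3 \left(75 - 19824\right)}{-5 + 8 \cdot 168} - 675 = \frac{3 \left(75 - 19824\right)}{-5 + 1344} - 675 = 3 \cdot \frac{1}{1339} \left(-19749\right) - 675 = - \frac{59247}{1339} - 675 = - \frac{963072}{1339}$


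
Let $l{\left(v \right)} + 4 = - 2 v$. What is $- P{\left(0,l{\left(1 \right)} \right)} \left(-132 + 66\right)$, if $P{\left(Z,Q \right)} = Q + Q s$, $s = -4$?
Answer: $1188$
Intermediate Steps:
$l{\left(v \right)} = -4 - 2 v$
$P{\left(Z,Q \right)} = - 3 Q$ ($P{\left(Z,Q \right)} = Q + Q \left(-4\right) = Q - 4 Q = - 3 Q$)
$- P{\left(0,l{\left(1 \right)} \right)} \left(-132 + 66\right) = - - 3 \left(-4 - 2\right) \left(-132 + 66\right) = - - 3 \left(-4 - 2\right) \left(-66\right) = - \left(-3\right) \left(-6\right) \left(-66\right) = - 18 \left(-66\right) = \left(-1\right) \left(-1188\right) = 1188$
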